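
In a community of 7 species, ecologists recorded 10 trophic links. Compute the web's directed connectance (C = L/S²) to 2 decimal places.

The web has S = 7 species and L = 10 feeding links.
C = L / S² = 10 / 49 = 0.2041 ≈ 0.20.

C = 0.20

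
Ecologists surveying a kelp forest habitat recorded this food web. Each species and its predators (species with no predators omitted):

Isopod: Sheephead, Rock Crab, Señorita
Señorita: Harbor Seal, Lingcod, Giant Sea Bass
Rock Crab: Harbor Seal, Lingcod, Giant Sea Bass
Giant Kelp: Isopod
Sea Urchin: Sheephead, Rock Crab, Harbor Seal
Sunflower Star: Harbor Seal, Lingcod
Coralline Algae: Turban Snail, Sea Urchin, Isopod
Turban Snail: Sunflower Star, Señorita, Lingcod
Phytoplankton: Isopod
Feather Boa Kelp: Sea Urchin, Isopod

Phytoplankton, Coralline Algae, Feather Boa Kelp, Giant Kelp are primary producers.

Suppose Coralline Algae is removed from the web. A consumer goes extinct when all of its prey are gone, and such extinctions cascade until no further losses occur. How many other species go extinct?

2

Remove Coralline Algae.
Round 1: Turban Snail (all prey gone) → extinct.
Round 2: Sunflower Star (all prey gone) → extinct.
No further losses. Total secondary extinctions: 2.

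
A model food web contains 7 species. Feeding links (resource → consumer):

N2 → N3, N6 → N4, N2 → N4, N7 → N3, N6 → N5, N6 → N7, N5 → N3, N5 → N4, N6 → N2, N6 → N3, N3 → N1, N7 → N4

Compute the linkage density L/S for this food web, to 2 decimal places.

There are L = 12 links among S = 7 species.
L/S = 12/7 = 1.7143 ≈ 1.71.

L/S = 1.71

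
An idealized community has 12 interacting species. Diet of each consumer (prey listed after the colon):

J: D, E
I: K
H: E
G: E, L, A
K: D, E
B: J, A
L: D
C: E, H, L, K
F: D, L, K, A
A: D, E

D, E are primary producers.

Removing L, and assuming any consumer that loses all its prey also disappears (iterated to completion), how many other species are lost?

0

Remove L.
Every predator of it retains at least one other prey: G still has E, A; F still has D, K, A; C still has E, H, K.
No consumer loses all prey, so no secondary extinctions occur.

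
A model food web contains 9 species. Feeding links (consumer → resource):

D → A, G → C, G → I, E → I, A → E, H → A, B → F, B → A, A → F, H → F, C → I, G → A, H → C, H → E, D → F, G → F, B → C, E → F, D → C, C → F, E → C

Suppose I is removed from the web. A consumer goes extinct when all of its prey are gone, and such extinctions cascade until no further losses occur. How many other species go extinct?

Remove I.
Every predator of it retains at least one other prey: C still has F; E still has F, C; G still has F, C, A.
No consumer loses all prey, so no secondary extinctions occur.

0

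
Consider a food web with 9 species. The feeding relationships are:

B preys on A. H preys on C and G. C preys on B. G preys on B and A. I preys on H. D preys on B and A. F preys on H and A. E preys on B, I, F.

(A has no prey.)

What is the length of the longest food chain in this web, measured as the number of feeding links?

5 links

One longest chain: A → B → G → H → I → E.
It has 6 species and 5 links.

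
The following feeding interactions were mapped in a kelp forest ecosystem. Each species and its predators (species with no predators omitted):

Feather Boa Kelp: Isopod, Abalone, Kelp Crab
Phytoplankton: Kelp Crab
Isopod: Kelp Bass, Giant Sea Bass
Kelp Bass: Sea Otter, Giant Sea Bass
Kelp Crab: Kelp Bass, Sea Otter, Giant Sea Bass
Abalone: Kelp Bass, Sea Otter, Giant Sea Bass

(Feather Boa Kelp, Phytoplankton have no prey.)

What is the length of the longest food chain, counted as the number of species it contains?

One longest chain: Feather Boa Kelp → Isopod → Kelp Bass → Sea Otter.
It has 4 species and 3 links.

4 species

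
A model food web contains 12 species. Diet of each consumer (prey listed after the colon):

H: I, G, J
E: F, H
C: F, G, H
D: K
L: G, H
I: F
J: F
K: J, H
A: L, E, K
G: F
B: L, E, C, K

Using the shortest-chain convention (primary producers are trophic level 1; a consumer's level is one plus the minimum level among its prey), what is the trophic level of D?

F is a producer → level 1.
J eats F → level 2.
K eats J → level 3.
D eats K → level 4.
No prey of D is below level 3, so 4 is the minimum.

Trophic level 4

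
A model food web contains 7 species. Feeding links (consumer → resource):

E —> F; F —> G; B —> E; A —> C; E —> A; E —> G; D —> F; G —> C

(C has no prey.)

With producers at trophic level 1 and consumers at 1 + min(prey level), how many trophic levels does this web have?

Producers (level 1): C.
Following each consumer down to its lowest-level prey: C → G → E → B (levels 1 through 4).
All prey of B (E 3) are at level 3 or above, so B is at level 1 + 3 = 4.
Every consumer has at least one prey at level 3 or below, so none exceeds level 4.

4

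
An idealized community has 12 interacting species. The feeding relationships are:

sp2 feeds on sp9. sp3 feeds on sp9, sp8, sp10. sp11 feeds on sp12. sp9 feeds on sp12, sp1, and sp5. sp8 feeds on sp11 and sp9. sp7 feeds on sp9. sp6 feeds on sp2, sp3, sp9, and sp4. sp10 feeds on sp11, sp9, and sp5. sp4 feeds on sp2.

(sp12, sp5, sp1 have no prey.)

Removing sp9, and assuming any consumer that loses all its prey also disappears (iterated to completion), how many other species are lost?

3

Remove sp9.
Round 1: sp2 (all prey gone), sp7 (all prey gone) → extinct.
Round 2: sp4 (all prey gone) → extinct.
No further losses. Total secondary extinctions: 3.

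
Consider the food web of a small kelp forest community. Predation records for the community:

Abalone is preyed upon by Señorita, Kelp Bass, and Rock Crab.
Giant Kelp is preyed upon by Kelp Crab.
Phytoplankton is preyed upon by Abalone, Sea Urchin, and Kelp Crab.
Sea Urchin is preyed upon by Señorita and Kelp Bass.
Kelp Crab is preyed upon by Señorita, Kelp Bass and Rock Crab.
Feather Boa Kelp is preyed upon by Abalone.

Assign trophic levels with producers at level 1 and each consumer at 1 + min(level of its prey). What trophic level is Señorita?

Trophic level 3

Phytoplankton is a producer → level 1.
Abalone eats Phytoplankton → level 2.
Señorita eats Abalone → level 3.
No prey of Señorita is below level 2, so 3 is the minimum.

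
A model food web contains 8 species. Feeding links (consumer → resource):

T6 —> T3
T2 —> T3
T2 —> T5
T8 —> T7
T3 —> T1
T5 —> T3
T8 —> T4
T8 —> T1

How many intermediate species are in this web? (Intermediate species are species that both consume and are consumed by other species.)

2

Intermediate species (has both prey and predators): T3, T5.
Count: 2.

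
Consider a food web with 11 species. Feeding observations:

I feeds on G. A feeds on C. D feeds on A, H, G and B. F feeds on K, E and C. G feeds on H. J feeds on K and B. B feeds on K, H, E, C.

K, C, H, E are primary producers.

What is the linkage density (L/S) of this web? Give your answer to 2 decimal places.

There are L = 16 links among S = 11 species.
L/S = 16/11 = 1.4545 ≈ 1.45.

L/S = 1.45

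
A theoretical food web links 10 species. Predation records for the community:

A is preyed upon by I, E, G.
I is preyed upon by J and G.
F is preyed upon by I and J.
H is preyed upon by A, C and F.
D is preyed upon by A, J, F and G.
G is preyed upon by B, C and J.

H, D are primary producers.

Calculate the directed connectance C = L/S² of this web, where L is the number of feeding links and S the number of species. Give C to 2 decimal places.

The web has S = 10 species and L = 17 feeding links.
C = L / S² = 17 / 100 = 0.1700 ≈ 0.17.

C = 0.17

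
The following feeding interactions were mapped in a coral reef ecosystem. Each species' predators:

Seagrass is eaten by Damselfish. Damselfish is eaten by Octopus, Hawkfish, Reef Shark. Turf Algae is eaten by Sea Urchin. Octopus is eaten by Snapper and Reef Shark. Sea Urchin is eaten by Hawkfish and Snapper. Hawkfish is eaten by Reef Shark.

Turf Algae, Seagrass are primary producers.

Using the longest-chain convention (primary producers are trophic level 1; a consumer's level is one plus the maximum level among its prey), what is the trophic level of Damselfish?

Trophic level 2

Seagrass is a producer → level 1.
Damselfish eats Seagrass → level 2.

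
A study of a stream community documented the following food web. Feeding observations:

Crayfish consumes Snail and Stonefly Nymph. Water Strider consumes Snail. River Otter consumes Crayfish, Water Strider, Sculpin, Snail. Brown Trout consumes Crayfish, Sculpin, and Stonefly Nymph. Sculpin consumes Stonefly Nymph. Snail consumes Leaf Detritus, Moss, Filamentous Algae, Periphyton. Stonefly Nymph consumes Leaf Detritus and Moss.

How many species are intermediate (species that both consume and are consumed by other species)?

5

Intermediate species (has both prey and predators): Stonefly Nymph, Snail, Sculpin, Water Strider, Crayfish.
Count: 5.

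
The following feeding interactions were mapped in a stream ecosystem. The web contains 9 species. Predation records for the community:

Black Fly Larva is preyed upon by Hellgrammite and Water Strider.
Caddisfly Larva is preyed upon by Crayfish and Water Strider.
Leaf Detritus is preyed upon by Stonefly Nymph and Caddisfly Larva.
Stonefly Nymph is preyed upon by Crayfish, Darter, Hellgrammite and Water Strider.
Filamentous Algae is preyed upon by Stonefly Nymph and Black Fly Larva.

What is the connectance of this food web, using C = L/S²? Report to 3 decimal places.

C = 0.148

The web has S = 9 species and L = 12 feeding links.
C = L / S² = 12 / 81 = 0.1481 ≈ 0.148.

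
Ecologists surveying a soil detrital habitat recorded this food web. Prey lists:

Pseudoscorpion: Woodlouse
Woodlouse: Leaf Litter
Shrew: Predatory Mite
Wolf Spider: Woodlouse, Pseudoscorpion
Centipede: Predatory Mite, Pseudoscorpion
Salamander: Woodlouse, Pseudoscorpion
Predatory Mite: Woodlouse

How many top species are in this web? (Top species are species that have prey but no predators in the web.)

Top species (has prey, but nothing eats it): Shrew, Salamander, Wolf Spider, Centipede.
Count: 4.

4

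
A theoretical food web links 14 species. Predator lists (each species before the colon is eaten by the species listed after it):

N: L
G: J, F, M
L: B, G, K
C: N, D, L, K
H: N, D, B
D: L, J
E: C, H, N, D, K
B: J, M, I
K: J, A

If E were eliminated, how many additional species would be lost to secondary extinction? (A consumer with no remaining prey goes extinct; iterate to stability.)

13

Remove E.
Round 1: C (all prey gone), H (all prey gone) → extinct.
Round 2: N (all prey gone), D (all prey gone) → extinct.
Round 3: L (all prey gone) → extinct.
Round 4: B (all prey gone), G (all prey gone), K (all prey gone) → extinct.
Round 5: J (all prey gone), F (all prey gone), A (all prey gone), M (all prey gone), I (all prey gone) → extinct.
No further losses. Total secondary extinctions: 13.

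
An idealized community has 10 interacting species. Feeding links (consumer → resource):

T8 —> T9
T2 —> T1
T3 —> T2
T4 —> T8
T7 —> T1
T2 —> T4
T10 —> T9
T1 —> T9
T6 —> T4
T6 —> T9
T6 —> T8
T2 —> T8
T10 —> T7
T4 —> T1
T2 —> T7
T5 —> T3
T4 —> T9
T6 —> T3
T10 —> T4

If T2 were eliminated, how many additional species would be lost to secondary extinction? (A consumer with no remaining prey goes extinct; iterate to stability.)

Remove T2.
Round 1: T3 (all prey gone) → extinct.
Round 2: T5 (all prey gone) → extinct.
No further losses. Total secondary extinctions: 2.

2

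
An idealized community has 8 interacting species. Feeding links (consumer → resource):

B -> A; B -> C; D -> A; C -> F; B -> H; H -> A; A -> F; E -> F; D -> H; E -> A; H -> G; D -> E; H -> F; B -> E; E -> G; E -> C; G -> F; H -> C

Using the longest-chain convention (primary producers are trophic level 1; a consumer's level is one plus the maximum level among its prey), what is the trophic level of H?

Trophic level 3

F is a producer → level 1.
A eats F → level 2.
H eats A (level 2); other prey at levels: F 1, G 2, C 2 → level 3.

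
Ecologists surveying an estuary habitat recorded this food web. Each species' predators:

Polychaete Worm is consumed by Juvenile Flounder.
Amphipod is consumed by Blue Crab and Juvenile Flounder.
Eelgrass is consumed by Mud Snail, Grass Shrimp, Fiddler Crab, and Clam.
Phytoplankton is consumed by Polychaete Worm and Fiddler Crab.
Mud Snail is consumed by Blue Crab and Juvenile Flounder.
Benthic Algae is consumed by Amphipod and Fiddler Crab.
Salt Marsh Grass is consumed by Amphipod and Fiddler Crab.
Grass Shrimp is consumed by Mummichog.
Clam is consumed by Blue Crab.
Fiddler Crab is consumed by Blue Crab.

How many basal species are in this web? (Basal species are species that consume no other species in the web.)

Basal species (no prey listed): Salt Marsh Grass, Benthic Algae, Phytoplankton, Eelgrass.
Count: 4.

4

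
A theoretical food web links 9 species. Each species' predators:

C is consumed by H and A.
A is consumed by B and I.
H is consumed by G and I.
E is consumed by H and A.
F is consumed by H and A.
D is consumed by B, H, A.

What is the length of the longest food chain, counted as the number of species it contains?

3 species

One longest chain: F → A → I.
It has 3 species and 2 links.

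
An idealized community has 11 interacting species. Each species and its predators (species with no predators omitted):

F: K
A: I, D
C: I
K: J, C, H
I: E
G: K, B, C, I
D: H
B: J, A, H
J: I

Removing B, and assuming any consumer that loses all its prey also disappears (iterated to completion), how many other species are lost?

2

Remove B.
Round 1: A (all prey gone) → extinct.
Round 2: D (all prey gone) → extinct.
No further losses. Total secondary extinctions: 2.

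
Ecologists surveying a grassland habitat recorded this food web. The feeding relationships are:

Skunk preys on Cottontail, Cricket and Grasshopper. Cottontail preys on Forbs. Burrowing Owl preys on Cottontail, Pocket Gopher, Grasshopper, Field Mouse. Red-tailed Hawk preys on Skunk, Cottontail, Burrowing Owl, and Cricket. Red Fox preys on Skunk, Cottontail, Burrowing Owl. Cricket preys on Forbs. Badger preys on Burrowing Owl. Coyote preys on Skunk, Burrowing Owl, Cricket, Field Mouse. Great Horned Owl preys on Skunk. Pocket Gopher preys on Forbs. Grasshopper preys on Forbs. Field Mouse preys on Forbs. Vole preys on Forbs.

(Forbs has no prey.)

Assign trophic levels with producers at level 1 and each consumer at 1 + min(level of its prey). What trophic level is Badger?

Forbs is a producer → level 1.
Pocket Gopher eats Forbs → level 2.
Burrowing Owl eats Pocket Gopher → level 3.
Badger eats Burrowing Owl → level 4.
No prey of Badger is below level 3, so 4 is the minimum.

Trophic level 4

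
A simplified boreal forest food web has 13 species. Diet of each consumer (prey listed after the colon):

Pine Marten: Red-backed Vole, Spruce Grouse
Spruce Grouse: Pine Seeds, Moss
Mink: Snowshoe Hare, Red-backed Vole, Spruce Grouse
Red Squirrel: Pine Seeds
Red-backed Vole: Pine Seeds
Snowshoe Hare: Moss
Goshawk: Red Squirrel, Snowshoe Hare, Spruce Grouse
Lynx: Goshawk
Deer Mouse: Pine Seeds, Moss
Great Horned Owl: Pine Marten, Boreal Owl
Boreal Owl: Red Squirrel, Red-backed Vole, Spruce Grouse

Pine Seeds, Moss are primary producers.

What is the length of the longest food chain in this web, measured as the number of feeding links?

3 links

One longest chain: Pine Seeds → Red Squirrel → Goshawk → Lynx.
It has 4 species and 3 links.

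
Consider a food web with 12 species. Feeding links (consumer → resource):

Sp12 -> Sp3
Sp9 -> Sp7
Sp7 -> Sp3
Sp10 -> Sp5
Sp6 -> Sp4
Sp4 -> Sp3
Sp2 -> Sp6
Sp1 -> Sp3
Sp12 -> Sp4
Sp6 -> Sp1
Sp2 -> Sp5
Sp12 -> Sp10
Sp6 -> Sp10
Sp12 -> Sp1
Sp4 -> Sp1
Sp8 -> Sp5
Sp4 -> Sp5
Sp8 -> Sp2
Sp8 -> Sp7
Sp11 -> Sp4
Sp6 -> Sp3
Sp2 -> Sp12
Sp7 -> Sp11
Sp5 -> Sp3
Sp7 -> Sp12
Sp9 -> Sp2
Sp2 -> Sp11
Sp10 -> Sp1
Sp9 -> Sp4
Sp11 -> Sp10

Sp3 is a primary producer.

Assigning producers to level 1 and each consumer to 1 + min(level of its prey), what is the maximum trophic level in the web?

Producers (level 1): Sp3.
Following each consumer down to its lowest-level prey: Sp3 → Sp5 → Sp2 (levels 1 through 3).
All prey of Sp2 (Sp5 2, Sp12 2, Sp6 2, Sp11 3) are at level 2 or above, so Sp2 is at level 1 + 2 = 3.
Every consumer has at least one prey at level 2 or below, so none exceeds level 3.

3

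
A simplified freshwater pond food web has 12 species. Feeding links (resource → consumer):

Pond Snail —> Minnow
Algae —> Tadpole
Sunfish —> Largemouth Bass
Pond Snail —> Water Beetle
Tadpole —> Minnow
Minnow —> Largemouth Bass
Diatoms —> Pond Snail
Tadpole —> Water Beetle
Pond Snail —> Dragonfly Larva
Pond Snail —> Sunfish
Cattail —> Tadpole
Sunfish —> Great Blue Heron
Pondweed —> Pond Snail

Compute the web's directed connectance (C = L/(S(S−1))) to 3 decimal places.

The web has S = 12 species and L = 13 feeding links.
C = L / (S(S−1)) = 13 / 132 = 0.0985 ≈ 0.098.

C = 0.098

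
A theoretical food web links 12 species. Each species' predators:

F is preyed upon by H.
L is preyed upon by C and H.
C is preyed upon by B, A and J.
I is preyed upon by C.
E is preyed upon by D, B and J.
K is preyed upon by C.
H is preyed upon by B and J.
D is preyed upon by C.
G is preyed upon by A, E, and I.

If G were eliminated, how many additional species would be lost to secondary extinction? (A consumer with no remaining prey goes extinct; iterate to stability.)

3

Remove G.
Round 1: E (all prey gone), I (all prey gone) → extinct.
Round 2: D (all prey gone) → extinct.
No further losses. Total secondary extinctions: 3.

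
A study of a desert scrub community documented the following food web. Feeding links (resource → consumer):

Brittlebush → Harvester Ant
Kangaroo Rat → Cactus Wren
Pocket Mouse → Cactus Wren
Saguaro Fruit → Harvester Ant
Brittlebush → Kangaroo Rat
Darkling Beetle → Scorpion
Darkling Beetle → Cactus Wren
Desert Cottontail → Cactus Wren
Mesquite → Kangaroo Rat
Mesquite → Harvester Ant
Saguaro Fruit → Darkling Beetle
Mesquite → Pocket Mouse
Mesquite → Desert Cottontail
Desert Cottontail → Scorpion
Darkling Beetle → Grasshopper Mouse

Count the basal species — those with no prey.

Basal species (no prey listed): Mesquite, Saguaro Fruit, Brittlebush.
Count: 3.

3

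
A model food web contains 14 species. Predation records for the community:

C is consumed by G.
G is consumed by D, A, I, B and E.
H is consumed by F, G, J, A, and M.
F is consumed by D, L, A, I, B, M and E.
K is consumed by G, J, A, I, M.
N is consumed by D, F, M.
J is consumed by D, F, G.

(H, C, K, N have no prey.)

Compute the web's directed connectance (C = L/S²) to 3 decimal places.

The web has S = 14 species and L = 29 feeding links.
C = L / S² = 29 / 196 = 0.1480 ≈ 0.148.

C = 0.148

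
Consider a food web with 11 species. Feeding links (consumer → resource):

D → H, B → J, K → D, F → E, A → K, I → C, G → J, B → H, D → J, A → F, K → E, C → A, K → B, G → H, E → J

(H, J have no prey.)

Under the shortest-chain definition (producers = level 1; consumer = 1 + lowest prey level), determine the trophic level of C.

H is a producer → level 1.
B eats H → level 2.
K eats B → level 3.
A eats K → level 4.
C eats A → level 5.
No prey of C is below level 4, so 5 is the minimum.

Trophic level 5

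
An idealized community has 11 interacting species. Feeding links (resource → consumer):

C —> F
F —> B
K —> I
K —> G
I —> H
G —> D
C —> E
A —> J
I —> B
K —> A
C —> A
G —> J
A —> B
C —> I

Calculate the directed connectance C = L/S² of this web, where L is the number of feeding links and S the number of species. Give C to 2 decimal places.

C = 0.12

The web has S = 11 species and L = 14 feeding links.
C = L / S² = 14 / 121 = 0.1157 ≈ 0.12.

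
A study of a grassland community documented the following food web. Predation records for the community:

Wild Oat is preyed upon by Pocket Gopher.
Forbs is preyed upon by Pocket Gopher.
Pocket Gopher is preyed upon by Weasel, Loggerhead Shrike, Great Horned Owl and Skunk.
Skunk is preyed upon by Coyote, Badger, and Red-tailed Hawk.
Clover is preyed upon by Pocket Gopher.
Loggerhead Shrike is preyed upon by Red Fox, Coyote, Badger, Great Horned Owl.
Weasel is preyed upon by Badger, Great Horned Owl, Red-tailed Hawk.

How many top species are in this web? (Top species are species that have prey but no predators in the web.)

5

Top species (has prey, but nothing eats it): Coyote, Red Fox, Badger, Great Horned Owl, Red-tailed Hawk.
Count: 5.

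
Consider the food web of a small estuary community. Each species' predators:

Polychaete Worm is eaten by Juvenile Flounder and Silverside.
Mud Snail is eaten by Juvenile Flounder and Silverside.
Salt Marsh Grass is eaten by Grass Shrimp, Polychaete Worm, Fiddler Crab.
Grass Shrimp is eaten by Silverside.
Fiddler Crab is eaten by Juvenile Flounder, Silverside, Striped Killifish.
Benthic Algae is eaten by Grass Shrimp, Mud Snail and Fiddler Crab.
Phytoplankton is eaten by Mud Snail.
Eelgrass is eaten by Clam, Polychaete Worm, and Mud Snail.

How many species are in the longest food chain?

One longest chain: Salt Marsh Grass → Fiddler Crab → Striped Killifish.
It has 3 species and 2 links.

3 species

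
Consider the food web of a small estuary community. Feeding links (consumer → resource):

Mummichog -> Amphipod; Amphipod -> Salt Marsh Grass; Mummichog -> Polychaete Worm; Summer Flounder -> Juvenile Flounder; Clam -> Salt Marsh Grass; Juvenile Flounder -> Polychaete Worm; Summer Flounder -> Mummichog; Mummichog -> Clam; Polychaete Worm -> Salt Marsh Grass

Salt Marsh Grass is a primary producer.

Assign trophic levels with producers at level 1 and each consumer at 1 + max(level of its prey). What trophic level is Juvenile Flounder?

Salt Marsh Grass is a producer → level 1.
Polychaete Worm eats Salt Marsh Grass → level 2.
Juvenile Flounder eats Polychaete Worm → level 3.

Trophic level 3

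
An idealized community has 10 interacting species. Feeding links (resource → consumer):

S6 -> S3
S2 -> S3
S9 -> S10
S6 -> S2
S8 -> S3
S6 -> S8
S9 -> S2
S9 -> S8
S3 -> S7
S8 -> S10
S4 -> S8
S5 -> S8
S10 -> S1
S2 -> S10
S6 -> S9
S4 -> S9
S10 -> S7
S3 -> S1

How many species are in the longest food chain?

One longest chain: S4 → S9 → S2 → S3 → S1.
It has 5 species and 4 links.

5 species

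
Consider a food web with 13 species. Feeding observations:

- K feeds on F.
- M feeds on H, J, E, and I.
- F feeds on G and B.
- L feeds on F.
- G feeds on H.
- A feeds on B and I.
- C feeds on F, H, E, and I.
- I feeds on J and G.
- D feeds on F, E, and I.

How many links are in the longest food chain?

3 links

One longest chain: H → G → F → C.
It has 4 species and 3 links.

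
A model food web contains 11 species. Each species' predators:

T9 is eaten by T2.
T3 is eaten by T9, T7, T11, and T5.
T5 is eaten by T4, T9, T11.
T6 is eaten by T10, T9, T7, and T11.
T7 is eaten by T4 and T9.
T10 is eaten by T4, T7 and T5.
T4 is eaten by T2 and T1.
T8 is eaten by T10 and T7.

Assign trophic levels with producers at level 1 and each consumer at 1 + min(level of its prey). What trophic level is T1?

Trophic level 4

T6 is a producer → level 1.
T10 eats T6 → level 2.
T4 eats T10 → level 3.
T1 eats T4 → level 4.
No prey of T1 is below level 3, so 4 is the minimum.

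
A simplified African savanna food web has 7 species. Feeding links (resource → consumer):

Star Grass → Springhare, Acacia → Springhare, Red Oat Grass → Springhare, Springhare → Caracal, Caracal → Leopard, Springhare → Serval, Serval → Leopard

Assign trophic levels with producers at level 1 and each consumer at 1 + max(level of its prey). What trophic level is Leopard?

Trophic level 4

Star Grass is a producer → level 1.
Springhare eats Star Grass (level 1); other prey at levels: Acacia 1, Red Oat Grass 1 → level 2.
Serval eats Springhare → level 3.
Leopard eats Serval (level 3); other prey at levels: Caracal 3 → level 4.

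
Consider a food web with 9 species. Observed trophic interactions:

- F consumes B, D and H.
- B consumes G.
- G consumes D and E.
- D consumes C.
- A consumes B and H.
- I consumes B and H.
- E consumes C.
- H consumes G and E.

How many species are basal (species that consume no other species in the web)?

Basal species (no prey listed): C.
Count: 1.

1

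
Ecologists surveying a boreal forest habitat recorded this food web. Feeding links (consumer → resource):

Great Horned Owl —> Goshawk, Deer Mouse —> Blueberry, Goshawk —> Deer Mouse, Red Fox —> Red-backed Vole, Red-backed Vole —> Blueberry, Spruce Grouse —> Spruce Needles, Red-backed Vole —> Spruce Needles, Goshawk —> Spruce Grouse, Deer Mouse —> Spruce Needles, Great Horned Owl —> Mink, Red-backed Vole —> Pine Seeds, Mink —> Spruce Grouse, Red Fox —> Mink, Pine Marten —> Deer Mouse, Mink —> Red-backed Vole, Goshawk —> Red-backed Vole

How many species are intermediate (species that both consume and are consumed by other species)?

Intermediate species (has both prey and predators): Spruce Grouse, Deer Mouse, Red-backed Vole, Goshawk, Mink.
Count: 5.

5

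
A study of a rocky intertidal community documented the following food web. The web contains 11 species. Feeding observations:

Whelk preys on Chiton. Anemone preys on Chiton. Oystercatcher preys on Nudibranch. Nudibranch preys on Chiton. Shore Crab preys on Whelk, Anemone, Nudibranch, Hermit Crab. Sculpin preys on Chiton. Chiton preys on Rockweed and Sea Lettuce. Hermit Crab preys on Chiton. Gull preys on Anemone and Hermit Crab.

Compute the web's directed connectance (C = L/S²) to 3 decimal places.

The web has S = 11 species and L = 14 feeding links.
C = L / S² = 14 / 121 = 0.1157 ≈ 0.116.

C = 0.116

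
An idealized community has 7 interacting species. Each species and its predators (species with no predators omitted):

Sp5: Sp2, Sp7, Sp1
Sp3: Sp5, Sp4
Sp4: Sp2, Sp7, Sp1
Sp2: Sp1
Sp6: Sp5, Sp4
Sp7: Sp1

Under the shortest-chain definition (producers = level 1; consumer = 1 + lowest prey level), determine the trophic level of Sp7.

Trophic level 3

Sp3 is a producer → level 1.
Sp5 eats Sp3 → level 2.
Sp7 eats Sp5 → level 3.
No prey of Sp7 is below level 2, so 3 is the minimum.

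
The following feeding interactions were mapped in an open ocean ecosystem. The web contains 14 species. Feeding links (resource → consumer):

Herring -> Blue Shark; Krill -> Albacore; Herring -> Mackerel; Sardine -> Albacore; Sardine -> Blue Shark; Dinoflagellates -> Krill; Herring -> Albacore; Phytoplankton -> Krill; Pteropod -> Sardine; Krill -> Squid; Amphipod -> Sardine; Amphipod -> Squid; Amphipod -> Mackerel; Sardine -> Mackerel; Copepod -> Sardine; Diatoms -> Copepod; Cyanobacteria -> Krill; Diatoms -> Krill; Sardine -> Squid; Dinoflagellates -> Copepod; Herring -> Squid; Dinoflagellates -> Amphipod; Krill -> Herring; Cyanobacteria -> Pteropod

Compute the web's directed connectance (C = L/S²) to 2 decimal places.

The web has S = 14 species and L = 24 feeding links.
C = L / S² = 24 / 196 = 0.1224 ≈ 0.12.

C = 0.12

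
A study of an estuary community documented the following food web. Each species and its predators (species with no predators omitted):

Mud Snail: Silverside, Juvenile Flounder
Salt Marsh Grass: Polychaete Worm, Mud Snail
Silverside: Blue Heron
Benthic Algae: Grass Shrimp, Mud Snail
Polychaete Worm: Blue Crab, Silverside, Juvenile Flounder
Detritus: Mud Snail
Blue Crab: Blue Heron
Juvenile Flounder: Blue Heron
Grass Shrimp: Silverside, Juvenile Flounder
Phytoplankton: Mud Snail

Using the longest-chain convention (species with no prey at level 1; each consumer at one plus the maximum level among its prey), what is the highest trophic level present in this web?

4

Basal resources (level 1): Salt Marsh Grass, Detritus, Phytoplankton, Benthic Algae.
Benthic Algae → Grass Shrimp → Silverside → Blue Heron gives Blue Heron level 4.
No species has a prey at level 4, so no species reaches level 5.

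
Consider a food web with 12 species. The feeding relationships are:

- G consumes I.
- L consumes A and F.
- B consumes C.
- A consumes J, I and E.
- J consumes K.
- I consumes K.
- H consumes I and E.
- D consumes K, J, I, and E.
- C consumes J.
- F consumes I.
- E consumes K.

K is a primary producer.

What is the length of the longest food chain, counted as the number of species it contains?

One longest chain: K → J → C → B.
It has 4 species and 3 links.

4 species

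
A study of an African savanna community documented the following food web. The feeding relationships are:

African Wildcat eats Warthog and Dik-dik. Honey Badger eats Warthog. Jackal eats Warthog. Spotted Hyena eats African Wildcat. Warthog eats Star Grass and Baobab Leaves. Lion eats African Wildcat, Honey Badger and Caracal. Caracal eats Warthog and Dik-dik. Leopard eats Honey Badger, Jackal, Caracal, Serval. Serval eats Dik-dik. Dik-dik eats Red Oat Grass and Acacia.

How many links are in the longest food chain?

3 links

One longest chain: Star Grass → Warthog → Caracal → Leopard.
It has 4 species and 3 links.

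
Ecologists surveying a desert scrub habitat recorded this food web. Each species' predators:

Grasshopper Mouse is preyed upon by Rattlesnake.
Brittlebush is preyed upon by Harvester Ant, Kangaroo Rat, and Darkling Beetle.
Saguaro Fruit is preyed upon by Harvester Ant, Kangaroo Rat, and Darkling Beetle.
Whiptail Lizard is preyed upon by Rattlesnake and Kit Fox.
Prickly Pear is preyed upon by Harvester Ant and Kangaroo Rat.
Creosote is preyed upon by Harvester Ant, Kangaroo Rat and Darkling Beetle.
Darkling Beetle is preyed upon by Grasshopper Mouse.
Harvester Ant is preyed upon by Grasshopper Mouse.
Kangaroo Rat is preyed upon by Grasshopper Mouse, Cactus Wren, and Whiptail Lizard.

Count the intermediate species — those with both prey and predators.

5

Intermediate species (has both prey and predators): Darkling Beetle, Harvester Ant, Kangaroo Rat, Whiptail Lizard, Grasshopper Mouse.
Count: 5.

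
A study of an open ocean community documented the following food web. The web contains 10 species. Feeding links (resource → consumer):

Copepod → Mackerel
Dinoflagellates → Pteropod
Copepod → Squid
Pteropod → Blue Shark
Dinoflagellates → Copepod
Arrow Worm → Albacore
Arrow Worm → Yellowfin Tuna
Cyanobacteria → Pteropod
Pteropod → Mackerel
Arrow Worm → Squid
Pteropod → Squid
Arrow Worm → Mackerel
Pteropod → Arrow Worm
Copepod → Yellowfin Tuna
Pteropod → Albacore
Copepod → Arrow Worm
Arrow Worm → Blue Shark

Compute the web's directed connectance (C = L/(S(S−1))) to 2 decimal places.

C = 0.19

The web has S = 10 species and L = 17 feeding links.
C = L / (S(S−1)) = 17 / 90 = 0.1889 ≈ 0.19.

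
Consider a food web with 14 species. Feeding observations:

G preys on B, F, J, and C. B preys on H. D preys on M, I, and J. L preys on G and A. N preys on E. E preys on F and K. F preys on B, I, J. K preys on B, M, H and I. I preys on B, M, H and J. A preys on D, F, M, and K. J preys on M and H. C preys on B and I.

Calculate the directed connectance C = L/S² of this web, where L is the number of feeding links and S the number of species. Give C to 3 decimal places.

The web has S = 14 species and L = 32 feeding links.
C = L / S² = 32 / 196 = 0.1633 ≈ 0.163.

C = 0.163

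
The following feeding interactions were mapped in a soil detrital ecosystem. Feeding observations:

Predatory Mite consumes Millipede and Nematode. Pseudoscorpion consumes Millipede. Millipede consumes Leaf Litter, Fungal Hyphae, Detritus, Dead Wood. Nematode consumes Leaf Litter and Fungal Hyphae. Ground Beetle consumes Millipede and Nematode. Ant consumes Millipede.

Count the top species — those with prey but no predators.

Top species (has prey, but nothing eats it): Ant, Ground Beetle, Pseudoscorpion, Predatory Mite.
Count: 4.

4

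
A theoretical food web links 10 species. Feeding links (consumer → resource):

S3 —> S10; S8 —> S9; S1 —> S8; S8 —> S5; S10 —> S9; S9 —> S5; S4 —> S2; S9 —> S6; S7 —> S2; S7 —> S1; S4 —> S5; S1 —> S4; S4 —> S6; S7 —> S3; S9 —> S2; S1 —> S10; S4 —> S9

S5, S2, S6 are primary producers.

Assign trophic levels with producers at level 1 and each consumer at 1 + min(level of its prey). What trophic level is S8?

Trophic level 2

S5 is a producer → level 1.
S8 eats S5 → level 2.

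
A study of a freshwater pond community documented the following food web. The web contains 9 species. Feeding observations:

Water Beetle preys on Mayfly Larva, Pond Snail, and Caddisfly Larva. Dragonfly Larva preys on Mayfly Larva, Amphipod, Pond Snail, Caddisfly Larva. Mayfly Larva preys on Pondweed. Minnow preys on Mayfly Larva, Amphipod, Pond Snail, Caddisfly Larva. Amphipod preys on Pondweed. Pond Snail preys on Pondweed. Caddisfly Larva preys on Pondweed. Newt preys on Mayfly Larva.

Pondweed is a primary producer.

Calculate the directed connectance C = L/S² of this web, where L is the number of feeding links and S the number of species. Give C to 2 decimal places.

The web has S = 9 species and L = 16 feeding links.
C = L / S² = 16 / 81 = 0.1975 ≈ 0.20.

C = 0.20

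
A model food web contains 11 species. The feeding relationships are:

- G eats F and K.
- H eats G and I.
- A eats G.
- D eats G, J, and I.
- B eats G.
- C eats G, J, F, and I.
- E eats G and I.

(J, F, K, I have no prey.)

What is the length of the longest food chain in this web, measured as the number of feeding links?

One longest chain: F → G → E.
It has 3 species and 2 links.

2 links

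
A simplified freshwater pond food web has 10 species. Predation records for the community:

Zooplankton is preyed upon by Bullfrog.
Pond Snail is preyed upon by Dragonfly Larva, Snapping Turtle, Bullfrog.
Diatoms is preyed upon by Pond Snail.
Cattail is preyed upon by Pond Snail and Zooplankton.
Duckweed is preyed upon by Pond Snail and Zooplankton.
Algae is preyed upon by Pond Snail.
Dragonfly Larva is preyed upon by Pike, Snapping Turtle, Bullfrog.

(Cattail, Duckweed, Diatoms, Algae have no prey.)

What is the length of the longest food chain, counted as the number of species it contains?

One longest chain: Cattail → Pond Snail → Dragonfly Larva → Bullfrog.
It has 4 species and 3 links.

4 species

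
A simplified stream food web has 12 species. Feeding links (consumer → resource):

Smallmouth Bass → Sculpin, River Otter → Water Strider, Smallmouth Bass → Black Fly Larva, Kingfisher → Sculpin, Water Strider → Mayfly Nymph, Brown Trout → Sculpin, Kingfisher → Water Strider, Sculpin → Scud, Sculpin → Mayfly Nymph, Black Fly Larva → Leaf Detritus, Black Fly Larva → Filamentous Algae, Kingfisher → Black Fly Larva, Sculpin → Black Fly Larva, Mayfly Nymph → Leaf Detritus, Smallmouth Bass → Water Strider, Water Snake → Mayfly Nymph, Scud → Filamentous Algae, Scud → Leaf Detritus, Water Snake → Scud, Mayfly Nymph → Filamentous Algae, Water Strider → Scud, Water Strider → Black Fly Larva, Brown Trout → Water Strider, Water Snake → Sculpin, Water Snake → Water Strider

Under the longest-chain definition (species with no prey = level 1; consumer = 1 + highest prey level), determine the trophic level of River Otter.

Filamentous Algae has no prey (basal) → level 1.
Black Fly Larva eats Filamentous Algae (level 1); other prey at levels: Leaf Detritus 1 → level 2.
Water Strider eats Black Fly Larva (level 2); other prey at levels: Scud 2, Mayfly Nymph 2 → level 3.
River Otter eats Water Strider → level 4.

Trophic level 4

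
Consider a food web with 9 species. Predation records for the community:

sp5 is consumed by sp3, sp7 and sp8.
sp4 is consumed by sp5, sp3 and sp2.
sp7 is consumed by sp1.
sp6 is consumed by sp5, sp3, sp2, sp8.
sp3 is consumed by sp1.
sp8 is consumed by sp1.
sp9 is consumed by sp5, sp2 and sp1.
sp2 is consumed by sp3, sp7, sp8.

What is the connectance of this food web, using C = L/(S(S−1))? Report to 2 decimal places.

C = 0.26

The web has S = 9 species and L = 19 feeding links.
C = L / (S(S−1)) = 19 / 72 = 0.2639 ≈ 0.26.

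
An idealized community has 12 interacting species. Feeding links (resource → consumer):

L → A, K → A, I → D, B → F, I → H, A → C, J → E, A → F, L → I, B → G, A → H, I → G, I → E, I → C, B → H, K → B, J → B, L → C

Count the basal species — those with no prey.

3

Basal species (no prey listed): L, J, K.
Count: 3.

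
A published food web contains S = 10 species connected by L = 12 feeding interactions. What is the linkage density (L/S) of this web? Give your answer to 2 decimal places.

There are L = 12 links among S = 10 species.
L/S = 12/10 = 1.2000 ≈ 1.20.

L/S = 1.20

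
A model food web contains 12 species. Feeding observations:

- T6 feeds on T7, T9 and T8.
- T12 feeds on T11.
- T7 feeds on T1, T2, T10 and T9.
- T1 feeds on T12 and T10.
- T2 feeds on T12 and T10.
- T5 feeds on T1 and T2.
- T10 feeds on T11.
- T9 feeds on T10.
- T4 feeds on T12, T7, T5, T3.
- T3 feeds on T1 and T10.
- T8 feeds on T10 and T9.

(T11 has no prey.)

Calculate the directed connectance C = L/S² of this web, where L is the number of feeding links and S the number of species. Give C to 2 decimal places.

The web has S = 12 species and L = 24 feeding links.
C = L / S² = 24 / 144 = 0.1667 ≈ 0.17.

C = 0.17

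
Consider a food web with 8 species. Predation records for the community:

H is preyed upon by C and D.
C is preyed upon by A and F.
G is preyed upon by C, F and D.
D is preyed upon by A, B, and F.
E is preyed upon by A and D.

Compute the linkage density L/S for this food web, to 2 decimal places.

L/S = 1.50

There are L = 12 links among S = 8 species.
L/S = 12/8 = 1.5000 ≈ 1.50.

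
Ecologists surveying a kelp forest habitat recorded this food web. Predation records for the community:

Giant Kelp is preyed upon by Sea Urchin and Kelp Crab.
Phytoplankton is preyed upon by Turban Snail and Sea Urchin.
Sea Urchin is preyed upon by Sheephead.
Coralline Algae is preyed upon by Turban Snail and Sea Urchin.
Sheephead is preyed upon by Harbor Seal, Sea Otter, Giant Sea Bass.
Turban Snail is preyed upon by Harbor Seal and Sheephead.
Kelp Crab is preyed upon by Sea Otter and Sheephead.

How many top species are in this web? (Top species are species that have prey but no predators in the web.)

3

Top species (has prey, but nothing eats it): Harbor Seal, Sea Otter, Giant Sea Bass.
Count: 3.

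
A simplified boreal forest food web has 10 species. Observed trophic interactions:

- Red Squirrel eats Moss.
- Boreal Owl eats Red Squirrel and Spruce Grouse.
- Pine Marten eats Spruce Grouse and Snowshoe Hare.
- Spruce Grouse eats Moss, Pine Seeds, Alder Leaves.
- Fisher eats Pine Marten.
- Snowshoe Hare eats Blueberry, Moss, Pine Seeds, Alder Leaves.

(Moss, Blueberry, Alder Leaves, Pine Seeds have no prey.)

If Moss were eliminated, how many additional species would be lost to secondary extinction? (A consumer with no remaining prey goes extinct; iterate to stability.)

Remove Moss.
Round 1: Red Squirrel (all prey gone) → extinct.
No further losses. Total secondary extinctions: 1.

1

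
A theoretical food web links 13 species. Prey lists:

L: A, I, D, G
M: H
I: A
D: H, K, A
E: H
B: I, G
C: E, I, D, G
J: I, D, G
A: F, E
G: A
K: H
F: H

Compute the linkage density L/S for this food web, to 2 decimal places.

There are L = 24 links among S = 13 species.
L/S = 24/13 = 1.8462 ≈ 1.85.

L/S = 1.85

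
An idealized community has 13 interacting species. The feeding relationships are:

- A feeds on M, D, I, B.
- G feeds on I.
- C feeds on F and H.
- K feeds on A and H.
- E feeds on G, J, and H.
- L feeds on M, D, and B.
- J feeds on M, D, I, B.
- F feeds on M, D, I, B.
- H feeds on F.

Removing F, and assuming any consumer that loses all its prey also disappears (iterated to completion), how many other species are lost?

2

Remove F.
Round 1: H (all prey gone) → extinct.
Round 2: C (all prey gone) → extinct.
No further losses. Total secondary extinctions: 2.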